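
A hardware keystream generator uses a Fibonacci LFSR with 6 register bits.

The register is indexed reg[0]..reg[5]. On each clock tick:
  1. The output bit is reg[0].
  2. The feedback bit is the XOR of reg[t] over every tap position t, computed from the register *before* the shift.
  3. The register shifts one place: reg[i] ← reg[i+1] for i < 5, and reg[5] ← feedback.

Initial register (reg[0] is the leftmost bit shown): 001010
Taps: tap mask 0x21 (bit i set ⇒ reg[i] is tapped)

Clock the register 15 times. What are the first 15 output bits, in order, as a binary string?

step | reg (before) | out | fb
   0 | 001010 | 0 | 0
   1 | 010100 | 0 | 0
   2 | 101000 | 1 | 1
   3 | 010001 | 0 | 1
   4 | 100011 | 1 | 0
   5 | 000110 | 0 | 0
   6 | 001100 | 0 | 0
   7 | 011000 | 0 | 0
   8 | 110000 | 1 | 1
   9 | 100001 | 1 | 0
  10 | 000010 | 0 | 0
  11 | 000100 | 0 | 0
  12 | 001000 | 0 | 0
  13 | 010000 | 0 | 0
  14 | 100000 | 1 | 1

001010001100001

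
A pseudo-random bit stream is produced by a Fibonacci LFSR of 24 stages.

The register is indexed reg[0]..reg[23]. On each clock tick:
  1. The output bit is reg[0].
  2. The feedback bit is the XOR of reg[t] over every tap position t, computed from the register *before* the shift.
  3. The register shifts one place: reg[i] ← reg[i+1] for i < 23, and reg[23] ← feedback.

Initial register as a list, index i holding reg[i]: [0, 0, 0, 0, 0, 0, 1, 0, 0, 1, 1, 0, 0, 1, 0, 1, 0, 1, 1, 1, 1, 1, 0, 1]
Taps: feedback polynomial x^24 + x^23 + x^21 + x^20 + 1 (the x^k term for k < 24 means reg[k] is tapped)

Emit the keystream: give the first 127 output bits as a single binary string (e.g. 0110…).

k : reg_k → out_k, fb_k
0: 000000100110010101111101 → 0, fb=1
1: 000001001100101011111011 → 0, fb=0
2: 000010011001010111110110 → 0, fb=1
3: 000100110010101111101101 → 0, fb=1
4: 001001100101011111011011 → 0, fb=0
5: 010011001010111110110110 → 0, fb=1
6: 100110010101111101101101 → 1, fb=0
7: 001100101011111011011010 → 0, fb=1
8: 011001010111110110110101 → 0, fb=0
9: 110010101111101101101010 → 1, fb=0
10: 100101011111011011010100 → 1, fb=0
11: 001010111110110110101000 → 0, fb=1
12: 010101111101101101010001 → 0, fb=1
13: 101011111011011010100011 → 1, fb=0
14: 010111110110110101000110 → 0, fb=1
15: 101111101101101010001101 → 1, fb=0
16: 011111011011010100011010 → 0, fb=1
17: 111110110110101000110101 → 1, fb=1
18: 111101101101010001101011 → 1, fb=1
19: 111011011010100011010111 → 1, fb=1
20: 110110110101000110101111 → 1, fb=0
21: 101101101010001101011110 → 1, fb=1
22: 011011010100011010111101 → 0, fb=1
23: 110110101000110101111011 → 1, fb=1
24: 101101010001101011110111 → 1, fb=1
25: 011010100011010111101111 → 0, fb=1
26: 110101000110101111011111 → 1, fb=0
27: 101010001101011110111110 → 1, fb=1
28: 010100011010111101111101 → 0, fb=1
29: 101000110101111011111011 → 1, fb=1
30: 010001101011110111110111 → 0, fb=0
31: 100011010111101111101110 → 1, fb=1
32: 000110101111011111011101 → 0, fb=1
33: 001101011110111110111011 → 0, fb=0
34: 011010111101111101110110 → 0, fb=1
35: 110101111011111011101101 → 1, fb=0
36: 101011110111110111011010 → 1, fb=0
37: 010111101111101110110100 → 0, fb=1
38: 101111011111011101101001 → 1, fb=1
39: 011110111110111011010011 → 0, fb=1
40: 111101111101110110100111 → 1, fb=1
41: 111011111011101101001111 → 1, fb=0
42: 110111110111011010011110 → 1, fb=1
43: 101111101110110100111101 → 1, fb=0
44: 011111011101101001111010 → 0, fb=1
45: 111110111011010011110101 → 1, fb=1
46: 111101110110100111101011 → 1, fb=1
47: 111011101101001111010111 → 1, fb=1
48: 110111011010011110101111 → 1, fb=0
49: 101110110100111101011110 → 1, fb=1
50: 011101101001111010111101 → 0, fb=1
51: 111011010011110101111011 → 1, fb=1
52: 110110100111101011110111 → 1, fb=1
53: 101101001111010111101111 → 1, fb=0
54: 011010011110101111011110 → 0, fb=0
55: 110100111101011110111100 → 1, fb=1
56: 101001111010111101111001 → 1, fb=1
57: 010011110101111011110011 → 0, fb=1
58: 100111101011110111100111 → 1, fb=1
59: 001111010111101111001111 → 0, fb=1
60: 011110101111011110011111 → 0, fb=1
61: 111101011110111100111111 → 1, fb=0
62: 111010111101111001111110 → 1, fb=1
63: 110101111011110011111101 → 1, fb=0
64: 101011110111100111111010 → 1, fb=0
65: 010111101111001111110100 → 0, fb=1
66: 101111011110011111101001 → 1, fb=1
67: 011110111100111111010011 → 0, fb=1
68: 111101111001111110100111 → 1, fb=1
69: 111011110011111101001111 → 1, fb=0
70: 110111100111111010011110 → 1, fb=1
71: 101111001111110100111101 → 1, fb=0
72: 011110011111101001111010 → 0, fb=1
73: 111100111111010011110101 → 1, fb=1
74: 111001111110100111101011 → 1, fb=1
75: 110011111101001111010111 → 1, fb=1
76: 100111111010011110101111 → 1, fb=0
77: 001111110100111101011110 → 0, fb=0
78: 011111101001111010111100 → 0, fb=0
79: 111111010011110101111000 → 1, fb=0
80: 111110100111101011110000 → 1, fb=1
81: 111101001111010111100001 → 1, fb=0
82: 111010011110101111000010 → 1, fb=1
83: 110100111101011110000101 → 1, fb=1
84: 101001111010111100001011 → 1, fb=1
85: 010011110101111000010111 → 0, fb=0
86: 100111101011110000101110 → 1, fb=1
87: 001111010111100001011101 → 0, fb=1
88: 011110101111000010111011 → 0, fb=0
89: 111101011110000101110110 → 1, fb=0
90: 111010111100001011101100 → 1, fb=1
91: 110101111000010111011001 → 1, fb=1
92: 101011110000101110110011 → 1, fb=0
93: 010111100001011101100110 → 0, fb=1
94: 101111000010111011001101 → 1, fb=0
95: 011110000101110110011010 → 0, fb=1
96: 111100001011101100110101 → 1, fb=1
97: 111000010111011001101011 → 1, fb=1
98: 110000101110110011010111 → 1, fb=1
99: 100001011101100110101111 → 1, fb=0
100: 000010111011001101011110 → 0, fb=0
101: 000101110110011010111100 → 0, fb=0
102: 001011101100110101111000 → 0, fb=1
103: 010111011001101011110001 → 0, fb=1
104: 101110110011010111100011 → 1, fb=0
105: 011101100110101111000110 → 0, fb=1
106: 111011001101011110001101 → 1, fb=0
107: 110110011010111100011010 → 1, fb=0
108: 101100110101111000110100 → 1, fb=0
109: 011001101011110001101000 → 0, fb=1
110: 110011010111100011010001 → 1, fb=0
111: 100110101111000110100010 → 1, fb=1
112: 001101011110001101000101 → 0, fb=0
113: 011010111100011010001010 → 0, fb=1
114: 110101111000110100010101 → 1, fb=1
115: 101011110001101000101011 → 1, fb=1
116: 010111100011010001010111 → 0, fb=0
117: 101111000110100010101110 → 1, fb=1
118: 011110001101000101011101 → 0, fb=1
119: 111100011010001010111011 → 1, fb=1
120: 111000110100010101110111 → 1, fb=1
121: 110001101000101011101111 → 1, fb=0
122: 100011010001010111011110 → 1, fb=1
123: 000110100010101110111101 → 0, fb=1
124: 001101000101011101111011 → 0, fb=0
125: 011010001010111011110110 → 0, fb=1
126: 110100010101110111101101 → 1, fb=0

0000001001100101011111011011010100011010111101111101110110100111101011110111100111111010011110101111000010111011001101011110001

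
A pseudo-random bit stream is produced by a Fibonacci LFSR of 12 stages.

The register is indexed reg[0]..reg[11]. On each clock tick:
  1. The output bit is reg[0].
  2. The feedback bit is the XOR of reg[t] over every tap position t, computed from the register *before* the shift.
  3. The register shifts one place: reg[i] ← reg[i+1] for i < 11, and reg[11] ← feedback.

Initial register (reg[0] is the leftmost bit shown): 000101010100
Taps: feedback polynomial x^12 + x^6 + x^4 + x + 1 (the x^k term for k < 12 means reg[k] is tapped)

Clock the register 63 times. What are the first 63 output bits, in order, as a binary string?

step | reg (before) | out | fb
   0 | 000101010100 | 0 | 0
   1 | 001010101000 | 0 | 0
   2 | 010101010000 | 0 | 1
   3 | 101010100001 | 1 | 1
   4 | 010101000011 | 0 | 1
   5 | 101010000111 | 1 | 0
   6 | 010100001110 | 0 | 1
   7 | 101000011101 | 1 | 1
   8 | 010000111011 | 0 | 0
   9 | 100001110110 | 1 | 0
  10 | 000011101100 | 0 | 0
  11 | 000111011000 | 0 | 1
  12 | 001110110001 | 0 | 0
  13 | 011101100010 | 0 | 0
  14 | 111011000100 | 1 | 1
  15 | 110110001001 | 1 | 1
  16 | 101100010011 | 1 | 1
  17 | 011000100111 | 0 | 0
  18 | 110001001110 | 1 | 0
  19 | 100010011100 | 1 | 0
  20 | 000100111000 | 0 | 1
  21 | 001001110001 | 0 | 1
  22 | 010011100011 | 0 | 1
  23 | 100111000111 | 1 | 0
  24 | 001110001110 | 0 | 1
  25 | 011100011101 | 0 | 1
  26 | 111000111011 | 1 | 1
  27 | 110001110111 | 1 | 1
  28 | 100011101111 | 1 | 1
  29 | 000111011111 | 0 | 1
  30 | 001110111111 | 0 | 0
  31 | 011101111110 | 0 | 0
  32 | 111011111100 | 1 | 0
  33 | 110111111000 | 1 | 0
  34 | 101111110000 | 1 | 1
  35 | 011111100001 | 0 | 1
  36 | 111111000011 | 1 | 1
  37 | 111110000111 | 1 | 1
  38 | 111100001111 | 1 | 0
  39 | 111000011110 | 1 | 0
  40 | 110000111100 | 1 | 1
  41 | 100001111001 | 1 | 0
  42 | 000011110010 | 0 | 0
  43 | 000111100100 | 0 | 0
  44 | 001111001000 | 0 | 1
  45 | 011110010001 | 0 | 0
  46 | 111100100010 | 1 | 1
  47 | 111001000101 | 1 | 0
  48 | 110010001010 | 1 | 1
  49 | 100100010101 | 1 | 1
  50 | 001000101011 | 0 | 1
  51 | 010001010111 | 0 | 1
  52 | 100010101111 | 1 | 1
  53 | 000101011111 | 0 | 0
  54 | 001010111110 | 0 | 0
  55 | 010101111100 | 0 | 0
  56 | 101011111000 | 1 | 1
  57 | 010111110001 | 0 | 1
  58 | 101111100011 | 1 | 1
  59 | 011111000111 | 0 | 0
  60 | 111110001110 | 1 | 1
  61 | 111100011101 | 1 | 0
  62 | 111000111010 | 1 | 1

000101010100001110110001001110001110111111000011110010001010111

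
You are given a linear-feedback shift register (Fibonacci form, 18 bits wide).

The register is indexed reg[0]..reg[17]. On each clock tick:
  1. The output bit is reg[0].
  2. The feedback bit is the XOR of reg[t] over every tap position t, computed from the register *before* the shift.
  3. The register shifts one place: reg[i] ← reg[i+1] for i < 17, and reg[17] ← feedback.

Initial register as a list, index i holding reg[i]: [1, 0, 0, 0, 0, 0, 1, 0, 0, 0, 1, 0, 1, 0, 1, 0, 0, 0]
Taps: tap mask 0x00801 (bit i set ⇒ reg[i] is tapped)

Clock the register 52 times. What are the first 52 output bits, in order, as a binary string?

tick  register→output (feedback)
  0  100000100010101000→1 (1)
  1  000001000101010001→0 (1)
  2  000010001010100011→0 (0)
  3  000100010101000110→0 (1)
  4  001000101010001101→0 (0)
  5  010001010100011010→0 (0)
  6  100010101000110100→1 (1)
  7  000101010001101001→0 (1)
  8  001010100011010011→0 (1)
  9  010101000110100111→0 (0)
 10  101010001101001110→1 (0)
 11  010100011010011100→0 (0)
 12  101000110100111000→1 (1)
 13  010001101001110001→0 (1)
 14  100011010011100011→1 (0)
 15  000110100111000110→0 (1)
 16  001101001110001101→0 (0)
 17  011010011100011010→0 (0)
 18  110100111000110100→1 (1)
 19  101001110001101001→1 (0)
 20  010011100011010010→0 (1)
 21  100111000110100101→1 (1)
 22  001110001101001011→0 (1)
 23  011100011010010111→0 (0)
 24  111000110100101110→1 (1)
 25  110001101001011101→1 (0)
 26  100011010010111010→1 (1)
 27  000110100101110101→0 (1)
 28  001101001011101011→0 (1)
 29  011010010111010111→0 (1)
 30  110100101110101111→1 (1)
 31  101001011101011111→1 (0)
 32  010010111010111110→0 (0)
 33  100101110101111100→1 (0)
 34  001011101011111000→0 (1)
 35  010111010111110001→0 (1)
 36  101110101111100011→1 (0)
 37  011101011111000110→0 (1)
 38  111010111110001101→1 (1)
 39  110101111100011011→1 (1)
 40  101011111000110111→1 (1)
 41  010111110001101111→0 (1)
 42  101111100011011111→1 (0)
 43  011111000110111110→0 (0)
 44  111110001101111100→1 (0)
 45  111100011011111000→1 (0)
 46  111000110111110000→1 (0)
 47  110001101111100000→1 (0)
 48  100011011111000000→1 (0)
 49  000110111110000000→0 (0)
 50  001101111100000000→0 (0)
 51  011011111000000000→0 (0)

1000001000101010001101001110001101001011101011111000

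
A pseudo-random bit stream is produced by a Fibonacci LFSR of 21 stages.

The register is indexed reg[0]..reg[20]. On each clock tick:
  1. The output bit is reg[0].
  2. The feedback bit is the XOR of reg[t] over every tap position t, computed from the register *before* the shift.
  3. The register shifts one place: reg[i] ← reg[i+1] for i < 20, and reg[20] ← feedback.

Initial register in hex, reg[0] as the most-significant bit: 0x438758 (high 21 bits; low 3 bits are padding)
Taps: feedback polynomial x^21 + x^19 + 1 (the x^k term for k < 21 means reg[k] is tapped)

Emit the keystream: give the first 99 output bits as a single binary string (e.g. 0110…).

step | reg (before) | out | fb
   0 | 010000111000011101011 | 0 | 1
   1 | 100001110000111010111 | 1 | 0
   2 | 000011100001110101110 | 0 | 1
   3 | 000111000011101011101 | 0 | 0
   4 | 001110000111010111010 | 0 | 1
   5 | 011100001110101110101 | 0 | 0
   6 | 111000011101011101010 | 1 | 0
   7 | 110000111010111010100 | 1 | 1
   8 | 100001110101110101001 | 1 | 1
   9 | 000011101011101010011 | 0 | 1
  10 | 000111010111010100111 | 0 | 1
  11 | 001110101110101001111 | 0 | 1
  12 | 011101011101010011111 | 0 | 1
  13 | 111010111010100111111 | 1 | 0
  14 | 110101110101001111110 | 1 | 0
  15 | 101011101010011111100 | 1 | 1
  16 | 010111010100111111001 | 0 | 0
  17 | 101110101001111110010 | 1 | 0
  18 | 011101010011111100100 | 0 | 0
  19 | 111010100111111001000 | 1 | 1
  20 | 110101001111110010001 | 1 | 1
  21 | 101010011111100100011 | 1 | 0
  22 | 010100111111001000110 | 0 | 1
  23 | 101001111110010001101 | 1 | 1
  24 | 010011111100100011011 | 0 | 1
  25 | 100111111001000110111 | 1 | 0
  26 | 001111110010001101110 | 0 | 1
  27 | 011111100100011011101 | 0 | 0
  28 | 111111001000110111010 | 1 | 0
  29 | 111110010001101110100 | 1 | 1
  30 | 111100100011011101001 | 1 | 1
  31 | 111001000110111010011 | 1 | 0
  32 | 110010001101110100110 | 1 | 0
  33 | 100100011011101001100 | 1 | 1
  34 | 001000110111010011001 | 0 | 0
  35 | 010001101110100110010 | 0 | 1
  36 | 100011011101001100101 | 1 | 1
  37 | 000110111010011001011 | 0 | 1
  38 | 001101110100110010111 | 0 | 1
  39 | 011011101001100101111 | 0 | 1
  40 | 110111010011001011111 | 1 | 0
  41 | 101110100110010111110 | 1 | 0
  42 | 011101001100101111100 | 0 | 0
  43 | 111010011001011111000 | 1 | 1
  44 | 110100110010111110001 | 1 | 1
  45 | 101001100101111100011 | 1 | 0
  46 | 010011001011111000110 | 0 | 1
  47 | 100110010111110001101 | 1 | 1
  48 | 001100101111100011011 | 0 | 1
  49 | 011001011111000110111 | 0 | 1
  50 | 110010111110001101111 | 1 | 0
  51 | 100101111100011011110 | 1 | 0
  52 | 001011111000110111100 | 0 | 0
  53 | 010111110001101111000 | 0 | 0
  54 | 101111100011011110000 | 1 | 1
  55 | 011111000110111100001 | 0 | 0
  56 | 111110001101111000010 | 1 | 0
  57 | 111100011011110000100 | 1 | 1
  58 | 111000110111100001001 | 1 | 1
  59 | 110001101111000010011 | 1 | 0
  60 | 100011011110000100110 | 1 | 0
  61 | 000110111100001001100 | 0 | 0
  62 | 001101111000010011000 | 0 | 0
  63 | 011011110000100110000 | 0 | 0
  64 | 110111100001001100000 | 1 | 1
  65 | 101111000010011000001 | 1 | 1
  66 | 011110000100110000011 | 0 | 1
  67 | 111100001001100000111 | 1 | 0
  68 | 111000010011000001110 | 1 | 0
  69 | 110000100110000011100 | 1 | 1
  70 | 100001001100000111001 | 1 | 1
  71 | 000010011000001110011 | 0 | 1
  72 | 000100110000011100111 | 0 | 1
  73 | 001001100000111001111 | 0 | 1
  74 | 010011000001110011111 | 0 | 1
  75 | 100110000011100111111 | 1 | 0
  76 | 001100000111001111110 | 0 | 1
  77 | 011000001110011111101 | 0 | 0
  78 | 110000011100111111010 | 1 | 0
  79 | 100000111001111110100 | 1 | 1
  80 | 000001110011111101001 | 0 | 0
  81 | 000011100111111010010 | 0 | 1
  82 | 000111001111110100101 | 0 | 0
  83 | 001110011111101001010 | 0 | 1
  84 | 011100111111010010101 | 0 | 0
  85 | 111001111110100101010 | 1 | 0
  86 | 110011111101001010100 | 1 | 1
  87 | 100111111010010101001 | 1 | 1
  88 | 001111110100101010011 | 0 | 1
  89 | 011111101001010100111 | 0 | 1
  90 | 111111010010101001111 | 1 | 0
  91 | 111110100101010011110 | 1 | 0
  92 | 111101001010100111100 | 1 | 1
  93 | 111010010101001111001 | 1 | 1
  94 | 110100101010011110011 | 1 | 0
  95 | 101001010100111100110 | 1 | 0
  96 | 010010101001111001100 | 0 | 0
  97 | 100101010011110011000 | 1 | 1
  98 | 001010100111100110001 | 0 | 0

010000111000011101011101010011111100100011011101001100101111100011011110000100110000011100111111010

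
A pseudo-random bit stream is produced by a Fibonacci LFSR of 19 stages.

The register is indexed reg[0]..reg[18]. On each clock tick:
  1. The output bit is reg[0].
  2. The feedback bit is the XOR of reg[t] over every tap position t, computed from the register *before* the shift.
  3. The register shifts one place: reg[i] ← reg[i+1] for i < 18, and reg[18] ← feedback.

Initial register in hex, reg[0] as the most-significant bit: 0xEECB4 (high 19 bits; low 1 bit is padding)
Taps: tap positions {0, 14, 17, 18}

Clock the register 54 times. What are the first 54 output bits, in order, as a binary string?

k : reg_k → out_k, fb_k
0: 1110111011001011010 → 1, fb=1
1: 1101110110010110101 → 1, fb=1
2: 1011101100101101011 → 1, fb=1
3: 0111011001011010111 → 0, fb=1
4: 1110110010110101111 → 1, fb=1
5: 1101100101101011111 → 1, fb=0
6: 1011001011010111110 → 1, fb=1
7: 0110010110101111101 → 0, fb=0
8: 1100101101011111010 → 1, fb=1
9: 1001011010111110101 → 1, fb=1
10: 0010110101111101011 → 0, fb=0
11: 0101101011111010110 → 0, fb=0
12: 1011010111110101100 → 1, fb=1
13: 0110101111101011001 → 0, fb=0
14: 1101011111010110010 → 1, fb=1
15: 1010111110101100101 → 1, fb=0
16: 0101111101011001010 → 0, fb=1
17: 1011111010110010101 → 1, fb=1
18: 0111110101100101011 → 0, fb=0
19: 1111101011001010110 → 1, fb=1
20: 1111010110010101101 → 1, fb=0
21: 1110101100101011010 → 1, fb=1
22: 1101011001010110101 → 1, fb=1
23: 1010110010101101011 → 1, fb=1
24: 0101100101011010111 → 0, fb=1
25: 1011001010110101111 → 1, fb=1
26: 0110010101101011111 → 0, fb=1
27: 1100101011010111111 → 1, fb=0
28: 1001010110101111110 → 1, fb=1
29: 0010101101011111101 → 0, fb=0
30: 0101011010111111010 → 0, fb=0
31: 1010110101111110100 → 1, fb=0
32: 0101101011111101000 → 0, fb=0
33: 1011010111111010000 → 1, fb=0
34: 0110101111110100000 → 0, fb=0
35: 1101011111101000000 → 1, fb=1
36: 1010111111010000001 → 1, fb=0
37: 0101111110100000010 → 0, fb=1
38: 1011111101000000101 → 1, fb=0
39: 0111111010000001010 → 0, fb=1
40: 1111110100000010101 → 1, fb=1
41: 1111101000000101011 → 1, fb=1
42: 1111010000001010111 → 1, fb=0
43: 1110100000010101110 → 1, fb=0
44: 1101000000101011100 → 1, fb=0
45: 1010000001010111000 → 1, fb=0
46: 0100000010101110000 → 0, fb=1
47: 1000000101011100001 → 1, fb=0
48: 0000001010111000010 → 0, fb=1
49: 0000010101110000101 → 0, fb=1
50: 0000101011100001011 → 0, fb=0
51: 0001010111000010110 → 0, fb=0
52: 0010101110000101100 → 0, fb=0
53: 0101011100001011000 → 0, fb=1

111011101100101101011111010110010101101011111101000000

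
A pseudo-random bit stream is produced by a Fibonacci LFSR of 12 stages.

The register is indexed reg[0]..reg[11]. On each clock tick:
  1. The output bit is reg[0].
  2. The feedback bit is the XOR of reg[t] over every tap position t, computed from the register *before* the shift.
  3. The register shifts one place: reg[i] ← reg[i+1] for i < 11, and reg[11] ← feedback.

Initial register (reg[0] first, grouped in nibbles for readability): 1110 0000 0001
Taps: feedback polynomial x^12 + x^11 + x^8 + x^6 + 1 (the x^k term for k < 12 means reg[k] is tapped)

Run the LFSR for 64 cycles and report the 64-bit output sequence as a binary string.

k : reg_k → out_k, fb_k
0: 111000000001 → 1, fb=0
1: 110000000010 → 1, fb=1
2: 100000000101 → 1, fb=0
3: 000000001010 → 0, fb=1
4: 000000010101 → 0, fb=1
5: 000000101011 → 0, fb=1
6: 000001010111 → 0, fb=1
7: 000010101111 → 0, fb=1
8: 000101011111 → 0, fb=0
9: 001010111110 → 0, fb=0
10: 010101111100 → 0, fb=0
11: 101011111000 → 1, fb=1
12: 010111110001 → 0, fb=0
13: 101111100010 → 1, fb=0
14: 011111000100 → 0, fb=0
15: 111110001000 → 1, fb=0
16: 111100010000 → 1, fb=1
17: 111000100001 → 1, fb=1
18: 110001000011 → 1, fb=0
19: 100010000110 → 1, fb=1
20: 000100001101 → 0, fb=0
21: 001000011010 → 0, fb=1
22: 010000110101 → 0, fb=0
23: 100001101010 → 1, fb=1
24: 000011010101 → 0, fb=1
25: 000110101011 → 0, fb=1
26: 001101010111 → 0, fb=1
27: 011010101111 → 0, fb=1
28: 110101011111 → 1, fb=1
29: 101010111111 → 1, fb=0
30: 010101111110 → 0, fb=0
31: 101011111100 → 1, fb=1
32: 010111111001 → 0, fb=1
33: 101111110011 → 1, fb=1
34: 011111100111 → 0, fb=0
35: 111111001110 → 1, fb=0
36: 111110011100 → 1, fb=0
37: 111100111000 → 1, fb=1
38: 111001110001 → 1, fb=1
39: 110011100011 → 1, fb=1
40: 100111000111 → 1, fb=0
41: 001110001110 → 0, fb=1
42: 011100011101 → 0, fb=0
43: 111000111010 → 1, fb=1
44: 110001110101 → 1, fb=1
45: 100011101011 → 1, fb=0
46: 000111010110 → 0, fb=0
47: 001110101100 → 0, fb=0
48: 011101011000 → 0, fb=1
49: 111010110001 → 1, fb=1
50: 110101100011 → 1, fb=1
51: 101011000111 → 1, fb=0
52: 010110001110 → 0, fb=1
53: 101100011101 → 1, fb=1
54: 011000111011 → 0, fb=1
55: 110001110111 → 1, fb=1
56: 100011101111 → 1, fb=0
57: 000111011110 → 0, fb=1
58: 001110111101 → 0, fb=1
59: 011101111011 → 0, fb=1
60: 111011110111 → 1, fb=1
61: 110111101111 → 1, fb=0
62: 101111011110 → 1, fb=0
63: 011110111100 → 0, fb=0

1110000000010101111100010000110101011111100111000111010110001110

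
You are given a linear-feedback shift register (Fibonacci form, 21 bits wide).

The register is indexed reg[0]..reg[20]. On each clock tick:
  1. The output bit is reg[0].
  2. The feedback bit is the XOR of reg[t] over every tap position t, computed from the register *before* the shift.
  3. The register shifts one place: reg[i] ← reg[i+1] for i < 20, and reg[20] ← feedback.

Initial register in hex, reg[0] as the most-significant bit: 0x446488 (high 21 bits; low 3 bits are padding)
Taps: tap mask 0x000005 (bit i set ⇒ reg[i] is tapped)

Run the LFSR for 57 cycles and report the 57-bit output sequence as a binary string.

010001000110010010001010101011111011010100000000100010110

tick  register→output (feedback)
  0  010001000110010010001→0 (0)
  1  100010001100100100010→1 (1)
  2  000100011001001000101→0 (0)
  3  001000110010010001010→0 (1)
  4  010001100100100010101→0 (0)
  5  100011001001000101010→1 (1)
  6  000110010010001010101→0 (0)
  7  001100100100010101010→0 (1)
  8  011001001000101010101→0 (1)
  9  110010010001010101011→1 (1)
 10  100100100010101010111→1 (1)
 11  001001000101010101111→0 (1)
 12  010010001010101011111→0 (0)
 13  100100010101010111110→1 (1)
 14  001000101010101111101→0 (1)
 15  010001010101011111011→0 (0)
 16  100010101010111110110→1 (1)
 17  000101010101111101101→0 (0)
 18  001010101011111011010→0 (1)
 19  010101010111110110101→0 (0)
 20  101010101111101101010→1 (0)
 21  010101011111011010100→0 (0)
 22  101010111110110101000→1 (0)
 23  010101111101101010000→0 (0)
 24  101011111011010100000→1 (0)
 25  010111110110101000000→0 (0)
 26  101111101101010000000→1 (0)
 27  011111011010100000000→0 (1)
 28  111110110101000000001→1 (0)
 29  111101101010000000010→1 (0)
 30  111011010100000000100→1 (0)
 31  110110101000000001000→1 (1)
 32  101101010000000010001→1 (0)
 33  011010100000000100010→0 (1)
 34  110101000000001000101→1 (1)
 35  101010000000010001011→1 (0)
 36  010100000000100010110→0 (0)
 37  101000000001000101100→1 (0)
 38  010000000010001011000→0 (0)
 39  100000000100010110000→1 (1)
 40  000000001000101100001→0 (0)
 41  000000010001011000010→0 (0)
 42  000000100010110000100→0 (0)
 43  000001000101100001000→0 (0)
 44  000010001011000010000→0 (0)
 45  000100010110000100000→0 (0)
 46  001000101100001000000→0 (1)
 47  010001011000010000001→0 (0)
 48  100010110000100000010→1 (1)
 49  000101100001000000101→0 (0)
 50  001011000010000001010→0 (1)
 51  010110000100000010101→0 (0)
 52  101100001000000101010→1 (0)
 53  011000010000001010100→0 (1)
 54  110000100000010101001→1 (1)
 55  100001000000101010011→1 (1)
 56  000010000001010100111→0 (0)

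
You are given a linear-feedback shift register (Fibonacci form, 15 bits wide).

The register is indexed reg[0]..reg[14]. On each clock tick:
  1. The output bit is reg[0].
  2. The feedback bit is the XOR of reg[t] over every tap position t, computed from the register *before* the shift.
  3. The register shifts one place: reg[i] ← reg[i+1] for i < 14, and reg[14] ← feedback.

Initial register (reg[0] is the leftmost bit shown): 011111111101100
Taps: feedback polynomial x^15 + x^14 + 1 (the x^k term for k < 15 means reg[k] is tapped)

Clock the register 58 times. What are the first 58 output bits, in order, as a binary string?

tick  register→output (feedback)
  0  011111111101100→0 (0)
  1  111111111011000→1 (1)
  2  111111110110001→1 (0)
  3  111111101100010→1 (1)
  4  111111011000101→1 (0)
  5  111110110001010→1 (1)
  6  111101100010101→1 (0)
  7  111011000101010→1 (1)
  8  110110001010101→1 (0)
  9  101100010101010→1 (1)
 10  011000101010101→0 (1)
 11  110001010101011→1 (0)
 12  100010101010110→1 (1)
 13  000101010101101→0 (1)
 14  001010101011011→0 (1)
 15  010101010110111→0 (1)
 16  101010101101111→1 (0)
 17  010101011011110→0 (0)
 18  101010110111100→1 (1)
 19  010101101111001→0 (1)
 20  101011011110011→1 (0)
 21  010110111100110→0 (0)
 22  101101111001100→1 (1)
 23  011011110011001→0 (1)
 24  110111100110011→1 (0)
 25  101111001100110→1 (1)
 26  011110011001101→0 (1)
 27  111100110011011→1 (0)
 28  111001100110110→1 (1)
 29  110011001101101→1 (0)
 30  100110011011010→1 (1)
 31  001100110110101→0 (1)
 32  011001101101011→0 (1)
 33  110011011010111→1 (0)
 34  100110110101110→1 (1)
 35  001101101011101→0 (1)
 36  011011010111011→0 (1)
 37  110110101110111→1 (0)
 38  101101011101110→1 (1)
 39  011010111011101→0 (1)
 40  110101110111011→1 (0)
 41  101011101110110→1 (1)
 42  010111011101101→0 (1)
 43  101110111011011→1 (0)
 44  011101110110110→0 (0)
 45  111011101101100→1 (1)
 46  110111011011001→1 (0)
 47  101110110110010→1 (1)
 48  011101101100101→0 (1)
 49  111011011001011→1 (0)
 50  110110110010110→1 (1)
 51  101101100101101→1 (0)
 52  011011001011010→0 (0)
 53  110110010110100→1 (1)
 54  101100101101001→1 (0)
 55  011001011010010→0 (0)
 56  110010110100100→1 (1)
 57  100101101001001→1 (0)

0111111111011000101010101101111001100110110101110111011011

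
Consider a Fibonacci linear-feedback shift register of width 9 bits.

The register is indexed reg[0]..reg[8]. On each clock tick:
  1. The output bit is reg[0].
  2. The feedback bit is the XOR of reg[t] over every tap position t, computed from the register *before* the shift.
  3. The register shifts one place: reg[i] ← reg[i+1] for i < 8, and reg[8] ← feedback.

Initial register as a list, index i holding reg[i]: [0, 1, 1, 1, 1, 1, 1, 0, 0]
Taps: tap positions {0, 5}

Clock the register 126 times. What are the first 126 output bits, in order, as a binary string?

011111100101101010000101000100111011001011110110000110101010011100100001100010000100000000100010001100100011101010110110001110

tick  register→output (feedback)
  0  011111100→0 (1)
  1  111111001→1 (0)
  2  111110010→1 (1)
  3  111100101→1 (1)
  4  111001011→1 (0)
  5  110010110→1 (1)
  6  100101101→1 (0)
  7  001011010→0 (1)
  8  010110101→0 (0)
  9  101101010→1 (0)
 10  011010100→0 (0)
 11  110101000→1 (0)
 12  101010000→1 (1)
 13  010100001→0 (0)
 14  101000010→1 (1)
 15  010000101→0 (0)
 16  100001010→1 (0)
 17  000010100→0 (0)
 18  000101000→0 (1)
 19  001010001→0 (0)
 20  010100010→0 (0)
 21  101000100→1 (1)
 22  010001001→0 (1)
 23  100010011→1 (1)
 24  000100111→0 (0)
 25  001001110→0 (1)
 26  010011101→0 (1)
 27  100111011→1 (0)
 28  001110110→0 (0)
 29  011101100→0 (1)
 30  111011001→1 (0)
 31  110110010→1 (1)
 32  101100101→1 (1)
 33  011001011→0 (1)
 34  110010111→1 (1)
 35  100101111→1 (0)
 36  001011110→0 (1)
 37  010111101→0 (1)
 38  101111011→1 (0)
 39  011110110→0 (0)
 40  111101100→1 (0)
 41  111011000→1 (0)
 42  110110000→1 (1)
 43  101100001→1 (1)
 44  011000011→0 (0)
 45  110000110→1 (1)
 46  100001101→1 (0)
 47  000011010→0 (1)
 48  000110101→0 (0)
 49  001101010→0 (1)
 50  011010101→0 (0)
 51  110101010→1 (0)
 52  101010100→1 (1)
 53  010101001→0 (1)
 54  101010011→1 (1)
 55  010100111→0 (0)
 56  101001110→1 (0)
 57  010011100→0 (1)
 58  100111001→1 (0)
 59  001110010→0 (0)
 60  011100100→0 (0)
 61  111001000→1 (0)
 62  110010000→1 (1)
 63  100100001→1 (1)
 64  001000011→0 (0)
 65  010000110→0 (0)
 66  100001100→1 (0)
 67  000011000→0 (1)
 68  000110001→0 (0)
 69  001100010→0 (0)
 70  011000100→0 (0)
 71  110001000→1 (0)
 72  100010000→1 (1)
 73  000100001→0 (0)
 74  001000010→0 (0)
 75  010000100→0 (0)
 76  100001000→1 (0)
 77  000010000→0 (0)
 78  000100000→0 (0)
 79  001000000→0 (0)
 80  010000000→0 (0)
 81  100000000→1 (1)
 82  000000001→0 (0)
 83  000000010→0 (0)
 84  000000100→0 (0)
 85  000001000→0 (1)
 86  000010001→0 (0)
 87  000100010→0 (0)
 88  001000100→0 (0)
 89  010001000→0 (1)
 90  100010001→1 (1)
 91  000100011→0 (0)
 92  001000110→0 (0)
 93  010001100→0 (1)
 94  100011001→1 (0)
 95  000110010→0 (0)
 96  001100100→0 (0)
 97  011001000→0 (1)
 98  110010001→1 (1)
 99  100100011→1 (1)
100  001000111→0 (0)
101  010001110→0 (1)
102  100011101→1 (0)
103  000111010→0 (1)
104  001110101→0 (0)
105  011101010→0 (1)
106  111010101→1 (1)
107  110101011→1 (0)
108  101010110→1 (1)
109  010101101→0 (1)
110  101011011→1 (0)
111  010110110→0 (0)
112  101101100→1 (0)
113  011011000→0 (1)
114  110110001→1 (1)
115  101100011→1 (1)
116  011000111→0 (0)
117  110001110→1 (0)
118  100011100→1 (0)
119  000111000→0 (1)
120  001110001→0 (0)
121  011100010→0 (0)
122  111000100→1 (1)
123  110001001→1 (0)
124  100010010→1 (1)
125  000100101→0 (0)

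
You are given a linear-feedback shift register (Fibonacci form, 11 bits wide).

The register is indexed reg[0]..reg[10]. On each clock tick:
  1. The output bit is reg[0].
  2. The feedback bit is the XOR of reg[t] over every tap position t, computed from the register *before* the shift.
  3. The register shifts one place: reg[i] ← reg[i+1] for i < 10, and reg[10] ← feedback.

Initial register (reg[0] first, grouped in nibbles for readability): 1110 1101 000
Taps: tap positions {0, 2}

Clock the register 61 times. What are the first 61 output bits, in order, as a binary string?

step | reg (before) | out | fb
   0 | 11101101000 | 1 | 0
   1 | 11011010000 | 1 | 1
   2 | 10110100001 | 1 | 0
   3 | 01101000010 | 0 | 1
   4 | 11010000101 | 1 | 1
   5 | 10100001011 | 1 | 0
   6 | 01000010110 | 0 | 0
   7 | 10000101100 | 1 | 1
   8 | 00001011001 | 0 | 0
   9 | 00010110010 | 0 | 0
  10 | 00101100100 | 0 | 1
  11 | 01011001001 | 0 | 0
  12 | 10110010010 | 1 | 0
  13 | 01100100100 | 0 | 1
  14 | 11001001001 | 1 | 1
  15 | 10010010011 | 1 | 1
  16 | 00100100111 | 0 | 1
  17 | 01001001111 | 0 | 0
  18 | 10010011110 | 1 | 1
  19 | 00100111101 | 0 | 1
  20 | 01001111011 | 0 | 0
  21 | 10011110110 | 1 | 1
  22 | 00111101101 | 0 | 1
  23 | 01111011011 | 0 | 1
  24 | 11110110111 | 1 | 0
  25 | 11101101110 | 1 | 0
  26 | 11011011100 | 1 | 1
  27 | 10110111001 | 1 | 0
  28 | 01101110010 | 0 | 1
  29 | 11011100101 | 1 | 1
  30 | 10111001011 | 1 | 0
  31 | 01110010110 | 0 | 1
  32 | 11100101101 | 1 | 0
  33 | 11001011010 | 1 | 1
  34 | 10010110101 | 1 | 1
  35 | 00101101011 | 0 | 1
  36 | 01011010111 | 0 | 0
  37 | 10110101110 | 1 | 0
  38 | 01101011100 | 0 | 1
  39 | 11010111001 | 1 | 1
  40 | 10101110011 | 1 | 0
  41 | 01011100110 | 0 | 0
  42 | 10111001100 | 1 | 0
  43 | 01110011000 | 0 | 1
  44 | 11100110001 | 1 | 0
  45 | 11001100010 | 1 | 1
  46 | 10011000101 | 1 | 1
  47 | 00110001011 | 0 | 1
  48 | 01100010111 | 0 | 1
  49 | 11000101111 | 1 | 1
  50 | 10001011111 | 1 | 1
  51 | 00010111111 | 0 | 0
  52 | 00101111110 | 0 | 1
  53 | 01011111101 | 0 | 0
  54 | 10111111010 | 1 | 0
  55 | 01111110100 | 0 | 1
  56 | 11111101001 | 1 | 0
  57 | 11111010010 | 1 | 0
  58 | 11110100100 | 1 | 0
  59 | 11101001000 | 1 | 0
  60 | 11010010000 | 1 | 1

1110110100001011001001001111011011100101101011100110001011111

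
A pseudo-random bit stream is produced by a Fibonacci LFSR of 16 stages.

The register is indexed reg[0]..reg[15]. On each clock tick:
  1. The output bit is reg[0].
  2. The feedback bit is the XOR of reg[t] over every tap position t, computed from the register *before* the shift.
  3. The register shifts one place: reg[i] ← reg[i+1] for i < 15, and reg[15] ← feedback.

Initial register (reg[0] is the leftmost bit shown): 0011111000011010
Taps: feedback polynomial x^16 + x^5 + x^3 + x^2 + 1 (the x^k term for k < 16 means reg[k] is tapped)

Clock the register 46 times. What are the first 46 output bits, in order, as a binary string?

k : reg_k → out_k, fb_k
0: 0011111000011010 → 0, fb=1
1: 0111110000110101 → 0, fb=1
2: 1111100001101011 → 1, fb=1
3: 1111000011010111 → 1, fb=1
4: 1110000110101111 → 1, fb=0
5: 1100001101011110 → 1, fb=1
6: 1000011010111101 → 1, fb=0
7: 0000110101111010 → 0, fb=1
8: 0001101011110101 → 0, fb=1
9: 0011010111101011 → 0, fb=1
10: 0110101111010111 → 0, fb=1
11: 1101011110101111 → 1, fb=1
12: 1010111101011111 → 1, fb=1
13: 0101111010111111 → 0, fb=0
14: 1011110101111110 → 1, fb=0
15: 0111101011111100 → 0, fb=0
16: 1111010111111000 → 1, fb=0
17: 1110101111110000 → 1, fb=0
18: 1101011111100000 → 1, fb=1
19: 1010111111000001 → 1, fb=1
20: 0101111110000011 → 0, fb=0
21: 1011111100000110 → 1, fb=0
22: 0111111000001100 → 0, fb=1
23: 1111110000011001 → 1, fb=0
24: 1111100000110010 → 1, fb=1
25: 1111000001100101 → 1, fb=1
26: 1110000011001011 → 1, fb=0
27: 1100000110010110 → 1, fb=1
28: 1000001100101101 → 1, fb=1
29: 0000011001011011 → 0, fb=1
30: 0000110010110111 → 0, fb=1
31: 0001100101101111 → 0, fb=1
32: 0011001011011111 → 0, fb=0
33: 0110010110111110 → 0, fb=0
34: 1100101101111100 → 1, fb=1
35: 1001011011111001 → 1, fb=1
36: 0010110111110011 → 0, fb=0
37: 0101101111100110 → 0, fb=1
38: 1011011111001101 → 1, fb=0
39: 0110111110011010 → 0, fb=0
40: 1101111100110100 → 1, fb=1
41: 1011111001101001 → 1, fb=0
42: 0111110011010010 → 0, fb=1
43: 1111100110100101 → 1, fb=1
44: 1111001101001011 → 1, fb=1
45: 1110011010010111 → 1, fb=1

0011111000011010111101011111100000110010110111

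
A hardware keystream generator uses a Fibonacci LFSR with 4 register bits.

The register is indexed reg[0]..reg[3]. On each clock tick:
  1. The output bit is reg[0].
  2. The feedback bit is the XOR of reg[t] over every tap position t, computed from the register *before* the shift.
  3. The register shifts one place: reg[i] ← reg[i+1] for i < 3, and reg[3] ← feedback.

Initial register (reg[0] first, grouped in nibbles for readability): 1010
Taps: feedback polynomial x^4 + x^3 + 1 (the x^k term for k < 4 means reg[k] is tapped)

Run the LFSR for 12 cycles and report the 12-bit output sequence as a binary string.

101011001000

tick  register→output (feedback)
  0  1010→1 (1)
  1  0101→0 (1)
  2  1011→1 (0)
  3  0110→0 (0)
  4  1100→1 (1)
  5  1001→1 (0)
  6  0010→0 (0)
  7  0100→0 (0)
  8  1000→1 (1)
  9  0001→0 (1)
 10  0011→0 (1)
 11  0111→0 (1)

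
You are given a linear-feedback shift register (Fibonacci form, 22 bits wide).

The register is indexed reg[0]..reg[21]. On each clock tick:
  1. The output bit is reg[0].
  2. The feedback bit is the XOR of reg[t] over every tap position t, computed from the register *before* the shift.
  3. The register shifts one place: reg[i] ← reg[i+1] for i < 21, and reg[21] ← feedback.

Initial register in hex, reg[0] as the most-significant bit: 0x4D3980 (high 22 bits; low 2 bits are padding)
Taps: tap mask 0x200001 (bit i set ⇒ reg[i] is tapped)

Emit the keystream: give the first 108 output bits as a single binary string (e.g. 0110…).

step | reg (before) | out | fb
   0 | 0100110100111001100000 | 0 | 0
   1 | 1001101001110011000000 | 1 | 1
   2 | 0011010011100110000001 | 0 | 1
   3 | 0110100111001100000011 | 0 | 1
   4 | 1101001110011000000111 | 1 | 0
   5 | 1010011100110000001110 | 1 | 1
   6 | 0100111001100000011101 | 0 | 1
   7 | 1001110011000000111011 | 1 | 0
   8 | 0011100110000001110110 | 0 | 0
   9 | 0111001100000011101100 | 0 | 0
  10 | 1110011000000111011000 | 1 | 1
  11 | 1100110000001110110001 | 1 | 0
  12 | 1001100000011101100010 | 1 | 1
  13 | 0011000000111011000101 | 0 | 1
  14 | 0110000001110110001011 | 0 | 1
  15 | 1100000011101100010111 | 1 | 0
  16 | 1000000111011000101110 | 1 | 1
  17 | 0000001110110001011101 | 0 | 1
  18 | 0000011101100010111011 | 0 | 1
  19 | 0000111011000101110111 | 0 | 1
  20 | 0001110110001011101111 | 0 | 1
  21 | 0011101100010111011111 | 0 | 1
  22 | 0111011000101110111111 | 0 | 1
  23 | 1110110001011101111111 | 1 | 0
  24 | 1101100010111011111110 | 1 | 1
  25 | 1011000101110111111101 | 1 | 0
  26 | 0110001011101111111010 | 0 | 0
  27 | 1100010111011111110100 | 1 | 1
  28 | 1000101110111111101001 | 1 | 0
  29 | 0001011101111111010010 | 0 | 0
  30 | 0010111011111110100100 | 0 | 0
  31 | 0101110111111101001000 | 0 | 0
  32 | 1011101111111010010000 | 1 | 1
  33 | 0111011111110100100001 | 0 | 1
  34 | 1110111111101001000011 | 1 | 0
  35 | 1101111111010010000110 | 1 | 1
  36 | 1011111110100100001101 | 1 | 0
  37 | 0111111101001000011010 | 0 | 0
  38 | 1111111010010000110100 | 1 | 1
  39 | 1111110100100001101001 | 1 | 0
  40 | 1111101001000011010010 | 1 | 1
  41 | 1111010010000110100101 | 1 | 0
  42 | 1110100100001101001010 | 1 | 1
  43 | 1101001000011010010101 | 1 | 0
  44 | 1010010000110100101010 | 1 | 1
  45 | 0100100001101001010101 | 0 | 1
  46 | 1001000011010010101011 | 1 | 0
  47 | 0010000110100101010110 | 0 | 0
  48 | 0100001101001010101100 | 0 | 0
  49 | 1000011010010101011000 | 1 | 1
  50 | 0000110100101010110001 | 0 | 1
  51 | 0001101001010101100011 | 0 | 1
  52 | 0011010010101011000111 | 0 | 1
  53 | 0110100101010110001111 | 0 | 1
  54 | 1101001010101100011111 | 1 | 0
  55 | 1010010101011000111110 | 1 | 1
  56 | 0100101010110001111101 | 0 | 1
  57 | 1001010101100011111011 | 1 | 0
  58 | 0010101011000111110110 | 0 | 0
  59 | 0101010110001111101100 | 0 | 0
  60 | 1010101100011111011000 | 1 | 1
  61 | 0101011000111110110001 | 0 | 1
  62 | 1010110001111101100011 | 1 | 0
  63 | 0101100011111011000110 | 0 | 0
  64 | 1011000111110110001100 | 1 | 1
  65 | 0110001111101100011001 | 0 | 1
  66 | 1100011111011000110011 | 1 | 0
  67 | 1000111110110001100110 | 1 | 1
  68 | 0001111101100011001101 | 0 | 1
  69 | 0011111011000110011011 | 0 | 1
  70 | 0111110110001100110111 | 0 | 1
  71 | 1111101100011001101111 | 1 | 0
  72 | 1111011000110011011110 | 1 | 1
  73 | 1110110001100110111101 | 1 | 0
  74 | 1101100011001101111010 | 1 | 1
  75 | 1011000110011011110101 | 1 | 0
  76 | 0110001100110111101010 | 0 | 0
  77 | 1100011001101111010100 | 1 | 1
  78 | 1000110011011110101001 | 1 | 0
  79 | 0001100110111101010010 | 0 | 0
  80 | 0011001101111010100100 | 0 | 0
  81 | 0110011011110101001000 | 0 | 0
  82 | 1100110111101010010000 | 1 | 1
  83 | 1001101111010100100001 | 1 | 0
  84 | 0011011110101001000010 | 0 | 0
  85 | 0110111101010010000100 | 0 | 0
  86 | 1101111010100100001000 | 1 | 1
  87 | 1011110101001000010001 | 1 | 0
  88 | 0111101010010000100010 | 0 | 0
  89 | 1111010100100001000100 | 1 | 1
  90 | 1110101001000010001001 | 1 | 0
  91 | 1101010010000100010010 | 1 | 1
  92 | 1010100100001000100101 | 1 | 0
  93 | 0101001000010001001010 | 0 | 0
  94 | 1010010000100010010100 | 1 | 1
  95 | 0100100001000100101001 | 0 | 1
  96 | 1001000010001001010011 | 1 | 0
  97 | 0010000100010010100110 | 0 | 0
  98 | 0100001000100101001100 | 0 | 0
  99 | 1000010001001010011000 | 1 | 1
 100 | 0000100010010100110001 | 0 | 1
 101 | 0001000100101001100011 | 0 | 1
 102 | 0010001001010011000111 | 0 | 1
 103 | 0100010010100110001111 | 0 | 1
 104 | 1000100101001100011111 | 1 | 0
 105 | 0001001010011000111110 | 0 | 0
 106 | 0010010100110001111100 | 0 | 0
 107 | 0100101001100011111000 | 0 | 0

010011010011100110000001110110001011101111111010010000110100101010110001111101100011001101111010100100001000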